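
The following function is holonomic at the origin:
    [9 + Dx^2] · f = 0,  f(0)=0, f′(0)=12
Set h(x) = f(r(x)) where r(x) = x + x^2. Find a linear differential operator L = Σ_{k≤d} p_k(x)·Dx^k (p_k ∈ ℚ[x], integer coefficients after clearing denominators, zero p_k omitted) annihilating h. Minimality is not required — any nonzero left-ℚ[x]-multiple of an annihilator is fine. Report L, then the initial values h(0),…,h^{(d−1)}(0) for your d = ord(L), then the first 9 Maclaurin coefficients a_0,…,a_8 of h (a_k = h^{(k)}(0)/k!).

f: a_k = 0, 12, 0, -18, 0, 81/10, 0, -243/140, 0, …
Change of var in L_f (x↦r) gives L₀.
L = (9 + 54·x + 108·x^2 + 72·x^3) - 2·Dx + (1 + 2·x)·Dx^2  (order 2).
h: a_k = 0, 12, 12, -18, -54, -459/10, 45/2, 11097/140, 1377/20, …
ICs: h(0) = 0, h′(0) = 12.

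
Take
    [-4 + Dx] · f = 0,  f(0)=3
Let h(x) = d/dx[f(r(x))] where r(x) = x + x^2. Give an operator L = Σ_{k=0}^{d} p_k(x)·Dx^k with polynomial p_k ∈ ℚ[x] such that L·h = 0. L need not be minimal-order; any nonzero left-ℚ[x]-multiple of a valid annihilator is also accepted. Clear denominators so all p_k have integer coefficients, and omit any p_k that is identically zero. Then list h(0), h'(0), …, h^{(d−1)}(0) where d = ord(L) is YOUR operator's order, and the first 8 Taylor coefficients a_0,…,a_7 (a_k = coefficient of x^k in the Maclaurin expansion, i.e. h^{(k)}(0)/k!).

L = (6 + 16·x + 16·x^2) + (-1 - 2·x)·Dx  (order 1).
h: a_k = 12, 72, 240, 608, 1248, 11072/5, 52096/15, 34560/7, …
ICs: h(0) = 12.

f: a_k = 3, 12, 24, 32, 32, 128/5, 256/15, 1024/105, …
Substitute x→r, Dx→(1/r')Dx; clear ⇒ L₀.
Derive L from L₀ (diff closure).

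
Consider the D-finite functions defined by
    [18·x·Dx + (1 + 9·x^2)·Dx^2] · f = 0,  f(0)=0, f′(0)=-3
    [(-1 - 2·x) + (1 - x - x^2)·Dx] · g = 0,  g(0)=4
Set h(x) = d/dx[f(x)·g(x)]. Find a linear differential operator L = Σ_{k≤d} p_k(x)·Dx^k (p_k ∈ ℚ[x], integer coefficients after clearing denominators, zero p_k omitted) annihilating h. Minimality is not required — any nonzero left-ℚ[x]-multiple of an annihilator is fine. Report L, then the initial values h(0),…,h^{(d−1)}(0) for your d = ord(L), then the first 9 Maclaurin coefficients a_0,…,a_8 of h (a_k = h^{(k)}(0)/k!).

f: a_k = 0, -3, 0, 9, 0, -243/5, 0, 2187/7, 0, …
g: a_k = 4, 4, 8, 12, 20, 32, 52, 84, 136, …
Product ⇒ symmetric product L₀, ord ≤ 2.
h₀' ⇒ L via d/dx closure of L₀.
L = (-30 + 1134·x^2 + 1944·x^3 + 2916·x^4) + (12 + 42·x - 108·x^2 + 198·x^3 + 1944·x^4 + 1944·x^5)·Dx + (-1 - 8·x - 26·x^2 - 36·x^3 - 126·x^4 + 324·x^5 + 243·x^6)·Dx^2  (order 2).
h: a_k = -12, -24, 36, 0, -912, -5472/5, 30972/5, 196704/35, -451116/7, …
ICs: h(0) = -12, h′(0) = -24.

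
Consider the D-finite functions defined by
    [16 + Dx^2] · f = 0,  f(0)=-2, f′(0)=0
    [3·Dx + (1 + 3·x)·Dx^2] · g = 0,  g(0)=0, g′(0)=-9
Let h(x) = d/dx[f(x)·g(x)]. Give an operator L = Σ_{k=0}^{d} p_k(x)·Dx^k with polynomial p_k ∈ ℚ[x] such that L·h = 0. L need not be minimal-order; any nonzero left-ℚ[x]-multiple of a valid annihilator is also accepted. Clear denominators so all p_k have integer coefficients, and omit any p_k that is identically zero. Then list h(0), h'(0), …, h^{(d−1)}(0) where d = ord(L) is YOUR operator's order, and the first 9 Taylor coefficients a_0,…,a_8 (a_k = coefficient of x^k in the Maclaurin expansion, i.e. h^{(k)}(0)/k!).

f: a_k = -2, 0, 16, 0, -64/3, 0, 512/45, 0, -1024/315, …
g: a_k = 0, -9, 27/2, -27, 243/4, -729/5, 729/2, -6561/7, 19683/8, …
Sym-product of L_f,L_g gives L₀ (≤ ord 4).
Differentiate: ansatz ord ≤ ord L₀ ⇒ L.
L = (-252256 - 1400832·x + 774144·x^2 + 36937728·x^3 + 133871616·x^4 + 191102976·x^5 + 95551488·x^6) + (-43296 + 45216·x + 2557440·x^2 + 11404800·x^3 + 19906560·x^4 + 11943936·x^5)·Dx + (-14630 - 16992·x + 831600·x^2 + 6110208·x^3 + 17853696·x^4 + 23887872·x^5 + 11943936·x^6)·Dx^2 + (-2706 + 2826·x + 159840·x^2 + 712800·x^3 + 1244160·x^4 + 746496·x^5)·Dx^3 + (71 + 4410·x + 48951·x^2 + 237600·x^3 + 592920·x^4 + 746496·x^5 + 373248·x^6)·Dx^4  (order 4).
h: a_k = 18, -54, -270, 378, 258, -270, 538/5, -9246/5, 301734/35, …
ICs: h(0) = 18, h′(0) = -54, h′′(0) = -540, h′′′(0) = 2268.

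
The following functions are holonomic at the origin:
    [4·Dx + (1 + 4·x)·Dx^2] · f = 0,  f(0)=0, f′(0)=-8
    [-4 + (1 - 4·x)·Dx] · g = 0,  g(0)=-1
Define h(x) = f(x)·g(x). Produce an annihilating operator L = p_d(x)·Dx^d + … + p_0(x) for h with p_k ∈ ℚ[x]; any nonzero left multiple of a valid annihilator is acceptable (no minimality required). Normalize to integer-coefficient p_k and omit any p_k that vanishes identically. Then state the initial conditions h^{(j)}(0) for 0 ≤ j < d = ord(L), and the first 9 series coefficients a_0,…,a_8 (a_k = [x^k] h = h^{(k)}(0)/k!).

f: a_k = 0, -8, 16, -128/3, 128, -2048/5, 4096/3, -32768/7, 16384, …
g: a_k = -1, -4, -16, -64, -256, -1024, -4096, -16384, -65536, …
Sym-product of L_f,L_g gives L₀ (≤ ord 2).
L = 16 + (4 + 48·x)·Dx + (-1 + 16·x^2)·Dx^2  (order 2).
h: a_k = 0, 8, 16, 320/3, 896/3, 24064/15, 75776/15, 2613248/105, 8732672/105, …
ICs: h(0) = 0, h′(0) = 8.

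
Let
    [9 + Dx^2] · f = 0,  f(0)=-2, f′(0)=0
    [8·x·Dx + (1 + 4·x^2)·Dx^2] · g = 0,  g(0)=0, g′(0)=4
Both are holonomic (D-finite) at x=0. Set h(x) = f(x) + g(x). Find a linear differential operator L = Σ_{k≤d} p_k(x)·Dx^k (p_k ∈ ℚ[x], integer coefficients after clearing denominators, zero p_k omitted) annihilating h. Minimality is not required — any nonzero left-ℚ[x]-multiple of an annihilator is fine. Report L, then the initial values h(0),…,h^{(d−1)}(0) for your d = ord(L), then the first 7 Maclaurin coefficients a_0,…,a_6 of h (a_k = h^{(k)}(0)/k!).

f: a_k = -2, 0, 9, 0, -27/4, 0, 81/40, …
g: a_k = 0, 4, 0, -16/3, 0, 64/5, 0, …
Weyl lclm of L_f,L_g ⇒ L₀ (ord ≤ 4).
L = (-2808·x + 19008·x^3 + 10368·x^5)·Dx + (9 + 1548·x^2 + 7344·x^4 + 5184·x^6)·Dx^2 + (-312·x + 2112·x^3 + 1152·x^5)·Dx^3 + (1 + 172·x^2 + 816·x^4 + 576·x^6)·Dx^4  (order 4).
h: a_k = -2, 4, 9, -16/3, -27/4, 64/5, 81/40, …
ICs: h(0) = -2, h′(0) = 4, h′′(0) = 18, h′′′(0) = -32.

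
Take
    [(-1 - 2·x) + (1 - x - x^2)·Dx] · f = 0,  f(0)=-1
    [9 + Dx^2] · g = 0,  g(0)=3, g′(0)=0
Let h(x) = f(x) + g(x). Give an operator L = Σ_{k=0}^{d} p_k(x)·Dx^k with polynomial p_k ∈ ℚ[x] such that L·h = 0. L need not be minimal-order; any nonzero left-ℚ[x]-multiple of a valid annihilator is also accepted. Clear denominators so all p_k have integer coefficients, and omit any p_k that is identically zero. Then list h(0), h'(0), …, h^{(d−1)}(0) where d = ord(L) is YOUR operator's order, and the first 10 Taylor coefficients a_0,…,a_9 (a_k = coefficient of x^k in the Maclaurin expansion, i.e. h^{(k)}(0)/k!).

f: a_k = -1, -1, -2, -3, -5, -8, -13, -21, -34, -55, …
g: a_k = 3, 0, -27/2, 0, 81/8, 0, -243/80, 0, 2187/4480, 0, …
Sum ⇒ L₀ = lclm(L_f,L_g) in ℚ(x)⟨Dx⟩.
L = (243 + 432·x - 81·x^2 + 216·x^3 + 405·x^4 + 162·x^5) + (-117 + 225·x + 36·x^2 - 297·x^3 + 54·x^4 + 243·x^5 + 81·x^6)·Dx + (27 + 48·x - 9·x^2 + 24·x^3 + 45·x^4 + 18·x^5)·Dx^2 + (-13 + 25·x + 4·x^2 - 33·x^3 + 6·x^4 + 27·x^5 + 9·x^6)·Dx^3  (order 3).
h: a_k = 2, -1, -31/2, -3, 41/8, -8, -1283/80, -21, -150133/4480, -55, …
ICs: h(0) = 2, h′(0) = -1, h′′(0) = -31.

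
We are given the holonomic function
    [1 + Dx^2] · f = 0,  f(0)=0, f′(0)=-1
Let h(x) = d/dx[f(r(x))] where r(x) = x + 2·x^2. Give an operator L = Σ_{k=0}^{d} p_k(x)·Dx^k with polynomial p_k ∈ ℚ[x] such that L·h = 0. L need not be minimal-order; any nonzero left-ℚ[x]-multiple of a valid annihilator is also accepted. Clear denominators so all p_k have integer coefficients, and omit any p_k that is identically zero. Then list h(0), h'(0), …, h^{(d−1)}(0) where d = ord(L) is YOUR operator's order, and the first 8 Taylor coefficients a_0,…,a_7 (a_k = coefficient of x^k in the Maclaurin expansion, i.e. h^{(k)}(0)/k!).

L = (49 + 16·x + 96·x^2 + 256·x^3 + 256·x^4) + (-12 - 48·x)·Dx + (1 + 8·x + 16·x^2)·Dx^2  (order 2).
h: a_k = -1, -4, 1/2, 4, 239/24, 15/2, -1679/720, -239/45, …
ICs: h(0) = -1, h′(0) = -4.

f: a_k = 0, -1, 0, 1/6, 0, -1/120, 0, 1/5040, …
L₀ from L_f via x↦r, Dx↦r'^{-1}Dx.
h=h₀': d/dx-closure on L₀ ⇒ L.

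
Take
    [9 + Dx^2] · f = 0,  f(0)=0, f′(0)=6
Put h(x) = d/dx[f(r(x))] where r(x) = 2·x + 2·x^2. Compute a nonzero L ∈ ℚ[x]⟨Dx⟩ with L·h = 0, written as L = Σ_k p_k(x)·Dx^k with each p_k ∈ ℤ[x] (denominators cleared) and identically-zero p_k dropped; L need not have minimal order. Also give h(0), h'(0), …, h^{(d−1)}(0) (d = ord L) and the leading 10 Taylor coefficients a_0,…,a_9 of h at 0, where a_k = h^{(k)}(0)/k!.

L = (48 + 288·x + 864·x^2 + 1152·x^3 + 576·x^4) + (-6 - 12·x)·Dx + (1 + 4·x + 4·x^2)·Dx^2  (order 2).
h: a_k = 12, 24, -216, -864, -432, 3456, 41472/5, 20736/5, -513216/35, -228096/7, …
ICs: h(0) = 12, h′(0) = 24.

f: a_k = 0, 6, 0, -9, 0, 81/20, 0, -243/280, 0, 243/2240, …
f∘r: x↦r, Dx↦Dx/r' in L_f ⇒ L₀.
Derive L from L₀ (diff closure).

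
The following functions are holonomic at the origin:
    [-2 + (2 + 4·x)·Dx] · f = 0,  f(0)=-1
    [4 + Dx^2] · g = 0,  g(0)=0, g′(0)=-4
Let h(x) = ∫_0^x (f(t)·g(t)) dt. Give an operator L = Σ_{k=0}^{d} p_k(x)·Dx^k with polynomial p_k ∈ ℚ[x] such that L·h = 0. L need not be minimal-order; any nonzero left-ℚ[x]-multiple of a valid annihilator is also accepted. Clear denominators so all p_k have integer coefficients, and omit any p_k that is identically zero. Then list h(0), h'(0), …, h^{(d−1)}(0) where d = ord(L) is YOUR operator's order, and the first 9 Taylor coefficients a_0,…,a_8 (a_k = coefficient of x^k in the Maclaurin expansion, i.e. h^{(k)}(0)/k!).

L = (7 + 16·x + 16·x^2)·Dx + (-2 - 4·x)·Dx^2 + (1 + 4·x + 4·x^2)·Dx^3  (order 3).
h: a_k = 0, 0, 2, 4/3, -7/6, -2/15, -19/180, 27/70, -983/2016, …
ICs: h(0) = 0, h′(0) = 0, h′′(0) = 4.

f: a_k = -1, -1, 1/2, -1/2, 5/8, -7/8, 21/16, -33/16, 429/128, …
g: a_k = 0, -4, 0, 8/3, 0, -8/15, 0, 16/315, 0, …
Product ⇒ symmetric product L₀, ord ≤ 2.
∫: right-multiply L₀ by Dx.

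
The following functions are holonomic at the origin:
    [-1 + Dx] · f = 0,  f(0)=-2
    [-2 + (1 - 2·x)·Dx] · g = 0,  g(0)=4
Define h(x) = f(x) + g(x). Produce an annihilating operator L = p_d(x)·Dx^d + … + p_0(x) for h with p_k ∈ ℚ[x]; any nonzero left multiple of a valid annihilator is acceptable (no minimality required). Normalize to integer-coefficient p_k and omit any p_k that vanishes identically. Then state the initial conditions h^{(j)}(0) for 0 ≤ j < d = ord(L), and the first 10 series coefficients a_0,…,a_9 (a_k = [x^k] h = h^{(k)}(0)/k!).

L = (6 + 4·x) + (-7 - 4·x + 4·x^2)·Dx + (1 - 4·x^2)·Dx^2  (order 2).
h: a_k = 2, 6, 15, 95/3, 767/12, 7679/60, 92159/360, 1290239/2520, 20643839/20160, 371589119/181440, …
ICs: h(0) = 2, h′(0) = 6.

f: a_k = -2, -2, -1, -1/3, -1/12, -1/60, -1/360, -1/2520, -1/20160, -1/181440, …
g: a_k = 4, 8, 16, 32, 64, 128, 256, 512, 1024, 2048, …
f+g: L₀ = lclm(L_f,L_g), ord ≤ 1+1.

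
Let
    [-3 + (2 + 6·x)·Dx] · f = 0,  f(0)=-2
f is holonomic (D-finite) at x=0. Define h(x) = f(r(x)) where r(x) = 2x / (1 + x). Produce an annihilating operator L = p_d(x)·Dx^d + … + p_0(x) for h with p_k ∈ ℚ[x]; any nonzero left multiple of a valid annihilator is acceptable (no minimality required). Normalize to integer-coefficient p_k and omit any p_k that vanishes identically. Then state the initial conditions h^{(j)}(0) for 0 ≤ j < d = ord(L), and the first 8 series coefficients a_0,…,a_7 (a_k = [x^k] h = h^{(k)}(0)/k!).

L = -3 + (1 + 8·x + 7·x^2)·Dx  (order 1).
h: a_k = -2, -6, 15, -51, 861/4, -4137/4, 42987/8, -234975/8, …
ICs: h(0) = -2.

f: a_k = -2, -3, 9/4, -27/8, 405/64, -1701/128, 15309/512, -72171/1024, …
Change of var in L_f (x↦r) gives L₀.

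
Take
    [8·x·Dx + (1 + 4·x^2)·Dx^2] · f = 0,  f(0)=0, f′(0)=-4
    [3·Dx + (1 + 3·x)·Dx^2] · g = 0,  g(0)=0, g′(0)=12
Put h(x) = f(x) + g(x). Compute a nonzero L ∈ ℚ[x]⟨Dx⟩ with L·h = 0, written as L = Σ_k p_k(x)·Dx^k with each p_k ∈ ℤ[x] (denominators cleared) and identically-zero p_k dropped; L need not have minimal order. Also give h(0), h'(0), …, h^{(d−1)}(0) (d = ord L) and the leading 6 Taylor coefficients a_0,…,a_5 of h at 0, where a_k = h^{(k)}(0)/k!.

L = (-24 - 216·x + 288·x^2 + 288·x^3)·Dx + (-26 - 48·x - 120·x^2 + 576·x^3 + 576·x^4)·Dx^2 + (-3 - x + 24·x^2 + 32·x^3 + 144·x^4 + 144·x^5)·Dx^3  (order 3).
h: a_k = 0, 8, -18, 124/3, -81, 908/5, …
ICs: h(0) = 0, h′(0) = 8, h′′(0) = -36.

f: a_k = 0, -4, 0, 16/3, 0, -64/5, …
g: a_k = 0, 12, -18, 36, -81, 972/5, …
h₀=f+g: left-lcm gives L₀, ord ≤ 4.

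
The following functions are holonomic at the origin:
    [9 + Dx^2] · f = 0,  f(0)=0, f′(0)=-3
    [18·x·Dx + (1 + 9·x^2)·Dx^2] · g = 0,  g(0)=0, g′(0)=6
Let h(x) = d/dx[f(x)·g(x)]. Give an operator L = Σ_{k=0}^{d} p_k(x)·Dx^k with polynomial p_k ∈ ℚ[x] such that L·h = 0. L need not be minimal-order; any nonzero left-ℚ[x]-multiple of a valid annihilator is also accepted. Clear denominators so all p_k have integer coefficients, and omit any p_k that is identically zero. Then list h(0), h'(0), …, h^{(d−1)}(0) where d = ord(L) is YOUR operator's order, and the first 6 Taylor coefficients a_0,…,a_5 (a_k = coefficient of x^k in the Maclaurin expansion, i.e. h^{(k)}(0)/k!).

f: a_k = 0, -3, 0, 9/2, 0, -81/40, …
g: a_k = 0, 6, 0, -18, 0, 486/5, …
h₀=f·g: eliminate ⇒ L₀, order ≤ 2·2.
Differentiate: ansatz ord ≤ ord L₀ ⇒ L.
L = (8910 + 214326·x^2 + 3024621·x^4 + 5668704·x^6 + 6377292·x^8 + 9565938·x^10 + 43046721·x^12) + (5508·x + 207036·x^3 + 1837080·x^5 + 4723920·x^7 + 10628820·x^9 + 19131876·x^11)·Dx + (1080 + 27540·x^2 + 389286·x^4 + 971028·x^6 + 1889568·x^8 + 4251528·x^10 + 9565938·x^12)·Dx^2 + (612·x + 23004·x^3 + 204120·x^5 + 524880·x^7 + 1180980·x^9 + 2125764·x^11)·Dx^3 + (10 + 414·x^2 + 5913·x^4 + 37908·x^6 + 131220·x^8 + 354294·x^10 + 531441·x^12)·Dx^4  (order 4).
h: a_k = 0, -36, 0, 324, 0, -4617/2, …
ICs: h(0) = 0, h′(0) = -36, h′′(0) = 0, h′′′(0) = 1944.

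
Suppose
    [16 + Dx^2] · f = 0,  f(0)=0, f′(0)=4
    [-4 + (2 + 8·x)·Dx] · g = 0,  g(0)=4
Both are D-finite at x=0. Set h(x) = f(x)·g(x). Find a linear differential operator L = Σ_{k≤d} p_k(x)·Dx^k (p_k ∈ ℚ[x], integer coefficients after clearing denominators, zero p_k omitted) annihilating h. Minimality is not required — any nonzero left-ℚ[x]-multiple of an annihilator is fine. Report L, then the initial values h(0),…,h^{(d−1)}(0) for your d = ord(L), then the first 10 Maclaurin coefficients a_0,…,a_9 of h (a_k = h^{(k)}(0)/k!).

L = (28 + 128·x + 256·x^2) + (-4 - 16·x)·Dx + (1 + 8·x + 16·x^2)·Dx^2  (order 2).
h: a_k = 0, 16, 32, -224/3, -64/3, -608/15, 1728/5, -62912/63, 989056/315, -5928800/567, …
ICs: h(0) = 0, h′(0) = 16.

f: a_k = 0, 4, 0, -32/3, 0, 128/15, 0, -1024/315, 0, 2048/2835, …
g: a_k = 4, 8, -8, 16, -40, 112, -336, 1056, -3432, 11440, …
f·g: L₀ = L_f ⊗_s L_g, ord ≤ 2·1.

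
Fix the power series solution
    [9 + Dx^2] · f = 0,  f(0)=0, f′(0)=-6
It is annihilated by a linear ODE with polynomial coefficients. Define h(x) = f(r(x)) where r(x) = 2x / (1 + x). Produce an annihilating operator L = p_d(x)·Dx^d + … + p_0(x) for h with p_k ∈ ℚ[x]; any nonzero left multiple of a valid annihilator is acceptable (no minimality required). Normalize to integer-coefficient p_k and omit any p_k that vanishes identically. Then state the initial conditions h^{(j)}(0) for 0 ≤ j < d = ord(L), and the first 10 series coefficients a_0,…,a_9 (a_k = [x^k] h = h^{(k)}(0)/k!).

L = 36 + (2 + 6·x + 6·x^2 + 2·x^3)·Dx + (1 + 4·x + 6·x^2 + 4·x^3 + x^4)·Dx^2  (order 2).
h: a_k = 0, -12, 12, 60, -204, 1452/5, -60, -26772/35, 11292/5, -28092/7, …
ICs: h(0) = 0, h′(0) = -12.

f: a_k = 0, -6, 0, 9, 0, -81/20, 0, 243/280, 0, -243/2240, …
h₀=f(r): pull back L_f along r ⇒ L₀.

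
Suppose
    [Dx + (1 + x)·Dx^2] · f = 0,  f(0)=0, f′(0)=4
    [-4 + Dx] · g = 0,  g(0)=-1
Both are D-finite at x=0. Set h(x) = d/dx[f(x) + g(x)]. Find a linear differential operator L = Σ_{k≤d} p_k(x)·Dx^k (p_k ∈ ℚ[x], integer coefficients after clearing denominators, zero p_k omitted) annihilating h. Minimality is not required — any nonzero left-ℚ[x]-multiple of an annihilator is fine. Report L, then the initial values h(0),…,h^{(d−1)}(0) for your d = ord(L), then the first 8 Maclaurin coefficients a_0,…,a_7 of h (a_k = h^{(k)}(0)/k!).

L = (-24 - 16·x) + (-14 - 32·x - 16·x^2)·Dx + (5 + 9·x + 4·x^2)·Dx^2  (order 2).
h: a_k = 0, -20, -28, -140/3, -116/3, -572/15, -844/45, -5356/315, …
ICs: h(0) = 0, h′(0) = -20.

f: a_k = 0, 4, -2, 4/3, -1, 4/5, -2/3, 4/7, …
g: a_k = -1, -4, -8, -32/3, -32/3, -128/15, -256/45, -1024/315, …
Weyl lclm of L_f,L_g ⇒ L₀ (ord ≤ 3).
Differentiate: ansatz ord ≤ ord L₀ ⇒ L.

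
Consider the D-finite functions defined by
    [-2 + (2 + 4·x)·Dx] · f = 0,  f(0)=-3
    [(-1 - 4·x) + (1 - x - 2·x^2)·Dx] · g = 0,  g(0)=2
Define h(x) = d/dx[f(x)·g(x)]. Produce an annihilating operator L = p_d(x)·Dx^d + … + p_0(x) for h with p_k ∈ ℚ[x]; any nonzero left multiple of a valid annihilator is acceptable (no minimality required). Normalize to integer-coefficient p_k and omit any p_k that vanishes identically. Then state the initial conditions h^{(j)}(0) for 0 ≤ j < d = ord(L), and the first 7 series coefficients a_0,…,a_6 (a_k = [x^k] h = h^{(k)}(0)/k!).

f: a_k = -3, -3, 3/2, -3/2, 15/8, -21/8, 63/16, …
g: a_k = 2, 2, 6, 10, 22, 42, 86, …
Sym-product of L_f,L_g gives L₀ (≤ ord 1).
h₀' ⇒ L via d/dx closure of L₀.
L = (7 + 48·x + 99·x^2 + 100·x^3 + 60·x^4) + (-2 - 7·x - 3·x^2 + 22·x^3 + 44·x^4 + 24·x^5)·Dx  (order 1).
h: a_k = -12, -42, -144, -345, -1875/2, -8451/4, -10353/2, …
ICs: h(0) = -12.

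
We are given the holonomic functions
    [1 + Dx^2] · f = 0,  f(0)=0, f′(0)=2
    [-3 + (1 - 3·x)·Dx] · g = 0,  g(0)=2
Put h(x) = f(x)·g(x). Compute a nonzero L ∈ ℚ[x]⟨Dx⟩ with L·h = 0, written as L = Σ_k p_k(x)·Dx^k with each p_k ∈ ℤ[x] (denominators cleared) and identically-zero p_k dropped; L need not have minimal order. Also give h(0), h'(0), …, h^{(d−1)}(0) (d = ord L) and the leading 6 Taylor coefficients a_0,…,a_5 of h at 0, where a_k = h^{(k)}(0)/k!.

L = (-1 + 3·x) + 6·Dx + (-1 + 3·x)·Dx^2  (order 2).
h: a_k = 0, 4, 12, 106/3, 106, 9541/30, …
ICs: h(0) = 0, h′(0) = 4.

f: a_k = 0, 2, 0, -1/3, 0, 1/60, …
g: a_k = 2, 6, 18, 54, 162, 486, …
f·g: L₀ = L_f ⊗_s L_g, ord ≤ 2·1.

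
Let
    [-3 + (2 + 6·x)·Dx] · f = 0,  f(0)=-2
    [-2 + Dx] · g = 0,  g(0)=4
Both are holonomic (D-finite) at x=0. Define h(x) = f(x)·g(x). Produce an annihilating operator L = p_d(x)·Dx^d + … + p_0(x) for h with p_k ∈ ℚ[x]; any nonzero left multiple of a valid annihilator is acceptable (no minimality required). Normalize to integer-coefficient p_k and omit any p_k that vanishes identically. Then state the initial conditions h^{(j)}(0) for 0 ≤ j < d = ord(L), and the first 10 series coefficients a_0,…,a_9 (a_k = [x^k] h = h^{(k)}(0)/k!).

L = (-7 - 12·x) + (2 + 6·x)·Dx  (order 1).
h: a_k = -8, -28, -31, -181/6, -241/48, -13279/480, 276497/5760, -9930589/80640, 56288873/184320, -18061579639/23224320, …
ICs: h(0) = -8.

f: a_k = -2, -3, 9/4, -27/8, 405/64, -1701/128, 15309/512, -72171/1024, 2814669/16384, -14073345/32768, …
g: a_k = 4, 8, 8, 16/3, 8/3, 16/15, 16/45, 32/315, 8/315, 16/2835, …
f·g: L₀ = L_f ⊗_s L_g, ord ≤ 1·1.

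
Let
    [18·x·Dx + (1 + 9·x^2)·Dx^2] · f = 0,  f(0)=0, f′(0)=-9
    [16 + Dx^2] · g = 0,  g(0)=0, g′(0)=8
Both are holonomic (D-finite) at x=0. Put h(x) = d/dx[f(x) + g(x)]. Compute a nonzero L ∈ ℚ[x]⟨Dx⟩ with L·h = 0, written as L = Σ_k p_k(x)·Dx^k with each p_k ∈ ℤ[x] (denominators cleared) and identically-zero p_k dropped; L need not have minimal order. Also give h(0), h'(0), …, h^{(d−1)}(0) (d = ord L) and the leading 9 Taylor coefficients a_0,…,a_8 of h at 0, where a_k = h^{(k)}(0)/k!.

L = (-13248·x + 181440·x^3 + 186624·x^5) + (-16 + 6048·x^2 + 66096·x^4 + 93312·x^6)·Dx + (-828·x + 11340·x^3 + 11664·x^5)·Dx^2 + (-1 + 378·x^2 + 4131·x^4 + 5832·x^6)·Dx^3  (order 3).
h: a_k = -1, 0, 17, 0, -1931/3, 0, 293197/45, 0, -18596339/315, …
ICs: h(0) = -1, h′(0) = 0, h′′(0) = 34.

f: a_k = 0, -9, 0, 27, 0, -729/5, 0, 6561/7, 0, …
g: a_k = 0, 8, 0, -64/3, 0, 256/15, 0, -2048/315, 0, …
h₀=f+g: left-lcm gives L₀, ord ≤ 4.
Differentiate: ansatz ord ≤ ord L₀ ⇒ L.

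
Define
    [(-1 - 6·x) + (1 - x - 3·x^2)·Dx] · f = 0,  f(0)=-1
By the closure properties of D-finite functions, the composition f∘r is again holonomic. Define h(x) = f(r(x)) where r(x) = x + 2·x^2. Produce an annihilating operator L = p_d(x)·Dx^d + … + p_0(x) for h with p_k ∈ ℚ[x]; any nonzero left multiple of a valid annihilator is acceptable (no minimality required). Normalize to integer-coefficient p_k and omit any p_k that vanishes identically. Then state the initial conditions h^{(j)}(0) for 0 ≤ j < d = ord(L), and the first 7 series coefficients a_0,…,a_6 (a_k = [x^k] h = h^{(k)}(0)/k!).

L = (1 + 10·x + 36·x^2 + 48·x^3) + (-1 + x + 5·x^2 + 12·x^3 + 12·x^4)·Dx  (order 1).
h: a_k = -1, -1, -6, -23, -77, -276, -1009, …
ICs: h(0) = -1.

f: a_k = -1, -1, -4, -7, -19, -40, -97, …
f∘r: x↦r, Dx↦Dx/r' in L_f ⇒ L₀.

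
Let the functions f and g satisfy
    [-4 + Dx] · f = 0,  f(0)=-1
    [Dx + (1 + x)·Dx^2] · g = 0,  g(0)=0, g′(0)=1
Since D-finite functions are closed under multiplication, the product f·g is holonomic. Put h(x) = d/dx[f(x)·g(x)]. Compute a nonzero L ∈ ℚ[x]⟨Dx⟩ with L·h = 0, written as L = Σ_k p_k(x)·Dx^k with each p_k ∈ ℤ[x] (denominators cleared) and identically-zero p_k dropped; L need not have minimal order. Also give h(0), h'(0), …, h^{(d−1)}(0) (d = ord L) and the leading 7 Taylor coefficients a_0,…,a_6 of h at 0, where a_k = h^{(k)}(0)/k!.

f: a_k = -1, -4, -8, -32/3, -32/3, -128/15, -256/45, …
g: a_k = 0, 1, -1/2, 1/3, -1/4, 1/5, -1/6, …
L₀ := L_f ⊗_s L_g (sym. prod.), ord ≤ 2.
Derive L from L₀ (diff closure).
L = (40 + 96·x + 64·x^2) + (-22 - 52·x - 32·x^2)·Dx + (3 + 7·x + 4·x^2)·Dx^2  (order 2).
h: a_k = -1, -7, -19, -31, -36, -97/3, -1067/45, …
ICs: h(0) = -1, h′(0) = -7.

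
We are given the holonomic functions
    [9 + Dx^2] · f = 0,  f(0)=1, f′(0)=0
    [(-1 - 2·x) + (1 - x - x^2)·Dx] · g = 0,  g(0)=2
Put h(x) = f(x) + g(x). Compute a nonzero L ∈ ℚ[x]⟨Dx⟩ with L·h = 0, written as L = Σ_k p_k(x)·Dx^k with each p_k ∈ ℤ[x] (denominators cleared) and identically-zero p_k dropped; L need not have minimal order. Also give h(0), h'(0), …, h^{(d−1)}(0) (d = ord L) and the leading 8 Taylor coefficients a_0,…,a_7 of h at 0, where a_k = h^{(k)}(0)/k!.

f: a_k = 1, 0, -9/2, 0, 27/8, 0, -81/80, 0, …
g: a_k = 2, 2, 4, 6, 10, 16, 26, 42, …
h₀=f+g: left-lcm gives L₀, ord ≤ 3.
L = (-243 - 432·x + 81·x^2 - 216·x^3 - 405·x^4 - 162·x^5) + (117 - 225·x - 36·x^2 + 297·x^3 - 54·x^4 - 243·x^5 - 81·x^6)·Dx + (-27 - 48·x + 9·x^2 - 24·x^3 - 45·x^4 - 18·x^5)·Dx^2 + (13 - 25·x - 4·x^2 + 33·x^3 - 6·x^4 - 27·x^5 - 9·x^6)·Dx^3  (order 3).
h: a_k = 3, 2, -1/2, 6, 107/8, 16, 1999/80, 42, …
ICs: h(0) = 3, h′(0) = 2, h′′(0) = -1.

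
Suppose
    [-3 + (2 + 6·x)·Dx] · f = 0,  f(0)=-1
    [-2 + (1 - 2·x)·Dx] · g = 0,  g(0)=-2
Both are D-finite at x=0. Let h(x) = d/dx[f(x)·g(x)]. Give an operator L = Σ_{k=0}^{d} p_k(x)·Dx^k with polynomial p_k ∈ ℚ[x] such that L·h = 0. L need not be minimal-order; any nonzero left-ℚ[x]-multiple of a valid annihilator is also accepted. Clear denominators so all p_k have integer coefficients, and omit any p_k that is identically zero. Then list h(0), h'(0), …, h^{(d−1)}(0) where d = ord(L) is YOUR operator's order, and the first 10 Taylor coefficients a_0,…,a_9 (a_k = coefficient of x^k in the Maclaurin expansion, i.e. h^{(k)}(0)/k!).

L = (47 + 252·x + 108·x^2) + (-14 - 26·x + 72·x^2 + 72·x^3)·Dx  (order 1).
h: a_k = 7, 47/2, 645/8, 3035/16, 69205/128, 286257/256, 3176929/1024, 11708435/2048, 548163765/32768, 1718542805/65536, …
ICs: h(0) = 7.

f: a_k = -1, -3/2, 9/8, -27/16, 405/128, -1701/256, 15309/1024, -72171/2048, 2814669/32768, -14073345/65536, …
g: a_k = -2, -4, -8, -16, -32, -64, -128, -256, -512, -1024, …
Product ⇒ symmetric product L₀, ord ≤ 1.
Derive L from L₀ (diff closure).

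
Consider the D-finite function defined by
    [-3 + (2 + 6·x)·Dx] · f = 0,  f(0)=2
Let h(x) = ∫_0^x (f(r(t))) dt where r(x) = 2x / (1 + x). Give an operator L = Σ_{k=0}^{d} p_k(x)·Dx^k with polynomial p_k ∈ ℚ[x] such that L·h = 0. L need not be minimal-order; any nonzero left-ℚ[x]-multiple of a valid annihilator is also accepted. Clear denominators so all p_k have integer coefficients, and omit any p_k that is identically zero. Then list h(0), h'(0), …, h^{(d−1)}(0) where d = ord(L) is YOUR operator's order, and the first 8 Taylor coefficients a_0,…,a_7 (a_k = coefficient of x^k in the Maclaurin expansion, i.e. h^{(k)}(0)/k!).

L = -3·Dx + (1 + 8·x + 7·x^2)·Dx^2  (order 2).
h: a_k = 0, 2, 3, -5, 51/4, -861/20, 1379/8, -6141/8, …
ICs: h(0) = 0, h′(0) = 2.

f: a_k = 2, 3, -9/4, 27/8, -405/64, 1701/128, -15309/512, 72171/1024, …
L₀ from L_f via x↦r, Dx↦r'^{-1}Dx.
Integrate: L := L₀·Dx.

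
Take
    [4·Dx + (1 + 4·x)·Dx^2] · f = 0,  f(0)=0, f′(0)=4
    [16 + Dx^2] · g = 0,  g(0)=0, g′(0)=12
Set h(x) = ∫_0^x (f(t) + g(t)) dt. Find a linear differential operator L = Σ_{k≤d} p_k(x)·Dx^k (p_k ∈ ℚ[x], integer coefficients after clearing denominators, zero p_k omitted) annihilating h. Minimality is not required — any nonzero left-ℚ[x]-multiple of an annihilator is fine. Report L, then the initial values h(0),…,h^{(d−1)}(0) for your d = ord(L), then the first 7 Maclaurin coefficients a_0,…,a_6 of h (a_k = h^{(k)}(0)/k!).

f: a_k = 0, 4, -8, 64/3, -64, 1024/5, -2048/3, …
g: a_k = 0, 12, 0, -32, 0, 128/5, 0, …
f+g: L₀ = lclm(L_f,L_g), ord ≤ 2+2.
h=∫h₀ ⇒ L = L₀·Dx.
L = (448 + 512·x + 1024·x^2)·Dx^2 + (48 + 320·x + 768·x^2 + 1024·x^3)·Dx^3 + (28 + 32·x + 64·x^2)·Dx^4 + (3 + 20·x + 48·x^2 + 64·x^3)·Dx^5  (order 5).
h: a_k = 0, 0, 8, -8/3, -8/3, -64/5, 192/5, …
ICs: h(0) = 0, h′(0) = 0, h′′(0) = 16, h′′′(0) = -16, h′′′′(0) = -64.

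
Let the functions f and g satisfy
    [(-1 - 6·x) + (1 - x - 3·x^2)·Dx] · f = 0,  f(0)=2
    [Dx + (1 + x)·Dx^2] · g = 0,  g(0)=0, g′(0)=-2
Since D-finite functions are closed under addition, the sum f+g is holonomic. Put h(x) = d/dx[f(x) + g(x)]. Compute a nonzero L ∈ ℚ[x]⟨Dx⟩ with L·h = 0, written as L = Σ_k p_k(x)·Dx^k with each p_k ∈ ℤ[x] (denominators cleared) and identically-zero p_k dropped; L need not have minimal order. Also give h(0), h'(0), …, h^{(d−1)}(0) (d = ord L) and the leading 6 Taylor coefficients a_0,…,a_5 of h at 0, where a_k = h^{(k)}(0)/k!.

L = (58 + 350·x + 636·x^2 + 756·x^3 + 324·x^4) + (40 + 364·x + 976·x^2 + 1632·x^3 + 1530·x^4 + 540·x^5)·Dx + (-9 - 31·x - 27·x^2 + 115·x^3 + 345·x^4 + 333·x^5 + 108·x^6)·Dx^2  (order 2).
h: a_k = 0, 18, 40, 154, 398, 1166, …
ICs: h(0) = 0, h′(0) = 18.

f: a_k = 2, 2, 8, 14, 38, 80, …
g: a_k = 0, -2, 1, -2/3, 1/2, -2/5, …
f+g: L₀ = lclm(L_f,L_g), ord ≤ 1+2.
Derive L from L₀ (diff closure).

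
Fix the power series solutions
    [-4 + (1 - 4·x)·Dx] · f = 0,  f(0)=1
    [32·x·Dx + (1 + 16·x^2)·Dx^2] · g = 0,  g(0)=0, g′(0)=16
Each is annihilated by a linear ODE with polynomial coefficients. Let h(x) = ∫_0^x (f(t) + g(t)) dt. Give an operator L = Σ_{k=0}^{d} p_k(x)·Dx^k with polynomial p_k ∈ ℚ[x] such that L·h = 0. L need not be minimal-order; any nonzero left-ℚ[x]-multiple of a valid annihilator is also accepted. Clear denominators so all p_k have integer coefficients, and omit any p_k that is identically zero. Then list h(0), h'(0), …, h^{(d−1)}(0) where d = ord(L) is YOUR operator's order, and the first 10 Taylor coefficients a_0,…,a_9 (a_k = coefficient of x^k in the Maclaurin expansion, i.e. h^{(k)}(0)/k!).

f: a_k = 1, 4, 16, 64, 256, 1024, 4096, 16384, 65536, 262144, …
g: a_k = 0, 16, 0, -256/3, 0, 4096/5, 0, -65536/7, 0, 1048576/9, …
f+g: L₀ = lclm(L_f,L_g), ord ≤ 1+2.
h=∫₀ˣh₀: take L = L₀·Dx.
L = (-32 + 512·x + 1536·x^2)·Dx^2 + (16 - 32·x + 256·x^2 + 1536·x^3)·Dx^3 + (-1 + 256·x^4)·Dx^4  (order 4).
h: a_k = 0, 1, 10, 16/3, -16/3, 256/5, 1536/5, 4096/7, 6144/7, 65536/9, …
ICs: h(0) = 0, h′(0) = 1, h′′(0) = 20, h′′′(0) = 32.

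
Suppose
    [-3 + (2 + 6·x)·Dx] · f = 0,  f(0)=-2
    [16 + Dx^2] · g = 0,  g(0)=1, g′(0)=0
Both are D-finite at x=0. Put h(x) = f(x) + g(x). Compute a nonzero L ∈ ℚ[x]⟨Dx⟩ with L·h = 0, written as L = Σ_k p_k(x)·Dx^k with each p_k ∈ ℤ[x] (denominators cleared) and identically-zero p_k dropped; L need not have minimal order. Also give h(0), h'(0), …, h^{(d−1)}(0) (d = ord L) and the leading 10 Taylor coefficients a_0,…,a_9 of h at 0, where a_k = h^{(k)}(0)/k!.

f: a_k = -2, -3, 9/4, -27/8, 405/64, -1701/128, 15309/512, -72171/1024, 2814669/16384, -14073345/32768, …
g: a_k = 1, 0, -8, 0, 32/3, 0, -256/45, 0, 512/315, 0, …
h₀=f+g: left-lcm gives L₀, ord ≤ 3.
L = (-4368 - 18432·x - 27648·x^2) + (1760 + 17568·x + 55296·x^2 + 55296·x^3)·Dx + (-273 - 1152·x - 1728·x^2)·Dx^2 + (110 + 1098·x + 3456·x^2 + 3456·x^3)·Dx^3  (order 3).
h: a_k = -1, -3, -23/4, -27/8, 3263/192, -1701/128, 557833/23040, -72171/1024, 895009343/5160960, -14073345/32768, …
ICs: h(0) = -1, h′(0) = -3, h′′(0) = -23/2.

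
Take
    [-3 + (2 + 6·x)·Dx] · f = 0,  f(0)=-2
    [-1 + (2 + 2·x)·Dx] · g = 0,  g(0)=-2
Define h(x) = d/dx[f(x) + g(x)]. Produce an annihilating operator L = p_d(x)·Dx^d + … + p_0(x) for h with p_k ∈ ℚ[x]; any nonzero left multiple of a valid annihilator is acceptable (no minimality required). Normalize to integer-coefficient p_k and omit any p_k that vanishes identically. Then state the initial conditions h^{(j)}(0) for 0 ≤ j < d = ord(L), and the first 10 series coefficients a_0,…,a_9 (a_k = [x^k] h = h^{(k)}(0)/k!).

f: a_k = -2, -3, 9/4, -27/8, 405/64, -1701/128, 15309/512, -72171/1024, 2814669/16384, -14073345/32768, …
g: a_k = -2, -1, 1/4, -1/8, 5/64, -7/128, 21/512, -33/1024, 429/16384, -715/32768, …
Sum ⇒ L₀ = lclm(L_f,L_g) in ℚ(x)⟨Dx⟩.
Differentiate: ansatz ord ≤ ord L₀ ⇒ L.
L = -9 + (-24 - 36·x)·Dx + (-4 - 16·x - 12·x^2)·Dx^2  (order 2).
h: a_k = -4, 5, -21/2, 205/8, -2135/32, 22995/128, -126357/256, 1407549/1024, -31666635/8192, 358876375/32768, …
ICs: h(0) = -4, h′(0) = 5.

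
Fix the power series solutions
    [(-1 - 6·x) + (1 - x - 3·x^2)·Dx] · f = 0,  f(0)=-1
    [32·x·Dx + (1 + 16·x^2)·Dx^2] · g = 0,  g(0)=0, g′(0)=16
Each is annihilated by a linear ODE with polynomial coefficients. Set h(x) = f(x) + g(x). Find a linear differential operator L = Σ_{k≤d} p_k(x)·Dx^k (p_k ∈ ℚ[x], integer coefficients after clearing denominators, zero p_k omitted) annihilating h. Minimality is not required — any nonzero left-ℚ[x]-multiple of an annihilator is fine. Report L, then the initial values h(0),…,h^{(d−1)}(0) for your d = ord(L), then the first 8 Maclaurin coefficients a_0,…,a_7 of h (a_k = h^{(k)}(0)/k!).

L = (-128 + 512·x + 10560·x^2 + 25344·x^3 + 95904·x^4 + 41472·x^6)·Dx + (37 + 208·x - 206·x^2 + 1476·x^3 + 24336·x^4 + 66528·x^5 + 6912·x^6 + 41472·x^7)·Dx^2 + (-4 - 21·x - 198·x^2 - 90·x^3 - 1775·x^4 + 4080·x^5 + 6336·x^6 + 2304·x^7 + 6912·x^8)·Dx^3  (order 3).
h: a_k = -1, 15, -4, -277/3, -19, 3896/5, -97, -67055/7, …
ICs: h(0) = -1, h′(0) = 15, h′′(0) = -8.

f: a_k = -1, -1, -4, -7, -19, -40, -97, -217, …
g: a_k = 0, 16, 0, -256/3, 0, 4096/5, 0, -65536/7, …
Weyl lclm of L_f,L_g ⇒ L₀ (ord ≤ 3).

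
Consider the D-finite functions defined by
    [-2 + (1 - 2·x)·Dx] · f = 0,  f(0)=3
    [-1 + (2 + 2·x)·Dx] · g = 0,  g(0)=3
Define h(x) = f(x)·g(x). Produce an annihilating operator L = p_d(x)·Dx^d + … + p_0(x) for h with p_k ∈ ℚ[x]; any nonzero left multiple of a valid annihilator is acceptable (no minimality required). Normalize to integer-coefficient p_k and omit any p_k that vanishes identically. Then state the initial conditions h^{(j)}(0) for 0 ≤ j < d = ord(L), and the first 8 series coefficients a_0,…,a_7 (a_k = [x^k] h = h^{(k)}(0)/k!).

L = (5 + 2·x) + (-2 + 2·x + 4·x^2)·Dx  (order 1).
h: a_k = 9, 45/2, 351/8, 1413/16, 22563/128, 90315/256, 722331/1024, 2889621/2048, …
ICs: h(0) = 9.

f: a_k = 3, 6, 12, 24, 48, 96, 192, 384, …
g: a_k = 3, 3/2, -3/8, 3/16, -15/128, 21/256, -63/1024, 99/2048, …
Product ⇒ symmetric product L₀, ord ≤ 1.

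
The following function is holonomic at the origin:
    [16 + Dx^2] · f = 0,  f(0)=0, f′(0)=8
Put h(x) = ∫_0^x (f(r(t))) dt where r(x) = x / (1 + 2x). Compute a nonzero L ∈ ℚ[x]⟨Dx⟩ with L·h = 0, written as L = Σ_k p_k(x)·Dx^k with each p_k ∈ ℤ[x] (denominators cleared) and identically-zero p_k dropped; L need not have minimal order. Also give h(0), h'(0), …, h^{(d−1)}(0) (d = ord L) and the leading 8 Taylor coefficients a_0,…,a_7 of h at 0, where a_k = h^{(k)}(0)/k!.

L = 16·Dx + (4 + 24·x + 48·x^2 + 32·x^3)·Dx^2 + (1 + 8·x + 24·x^2 + 32·x^3 + 16·x^4)·Dx^3  (order 3).
h: a_k = 0, 0, 4, -16/3, 8/3, 64/5, -2752/45, 1280/7, …
ICs: h(0) = 0, h′(0) = 0, h′′(0) = 8.

f: a_k = 0, 8, 0, -64/3, 0, 256/15, 0, -2048/315, …
L₀ from L_f via x↦r, Dx↦r'^{-1}Dx.
h=∫h₀ ⇒ L = L₀·Dx.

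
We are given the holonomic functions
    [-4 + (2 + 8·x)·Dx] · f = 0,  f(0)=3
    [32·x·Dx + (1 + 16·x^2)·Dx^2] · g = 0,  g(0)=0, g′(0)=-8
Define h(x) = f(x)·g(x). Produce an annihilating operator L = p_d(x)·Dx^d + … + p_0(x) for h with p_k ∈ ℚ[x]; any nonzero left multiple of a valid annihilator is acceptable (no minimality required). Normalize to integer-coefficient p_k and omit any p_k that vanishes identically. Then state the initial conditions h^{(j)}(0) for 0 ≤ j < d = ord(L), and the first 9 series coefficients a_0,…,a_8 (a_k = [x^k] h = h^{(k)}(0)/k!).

f: a_k = 3, 6, -6, 12, -30, 84, -252, 792, -2574, …
g: a_k = 0, -8, 0, 128/3, 0, -2048/5, 0, 32768/7, 0, …
L₀ := L_f ⊗_s L_g (sym. prod.), ord ≤ 2.
L = (12 - 64·x - 64·x^2) + (-4 + 16·x + 192·x^2 + 256·x^3)·Dx + (1 + 8·x + 32·x^2 + 128·x^3 + 256·x^4)·Dx^2  (order 2).
h: a_k = 0, -24, -48, 176, 160, -6224/5, -13088/5, 603296/35, 714688/35, …
ICs: h(0) = 0, h′(0) = -24.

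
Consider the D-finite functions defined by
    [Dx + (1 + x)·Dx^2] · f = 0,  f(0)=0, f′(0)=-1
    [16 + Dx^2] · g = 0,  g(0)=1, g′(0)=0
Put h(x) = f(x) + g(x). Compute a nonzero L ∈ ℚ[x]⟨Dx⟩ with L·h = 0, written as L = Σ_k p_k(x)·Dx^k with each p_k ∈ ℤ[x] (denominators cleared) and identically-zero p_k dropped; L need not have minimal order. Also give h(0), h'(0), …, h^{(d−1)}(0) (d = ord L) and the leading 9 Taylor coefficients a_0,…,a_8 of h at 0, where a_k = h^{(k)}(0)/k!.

f: a_k = 0, -1, 1/2, -1/3, 1/4, -1/5, 1/6, -1/7, 1/8, …
g: a_k = 1, 0, -8, 0, 32/3, 0, -256/45, 0, 512/315, …
h₀=f+g: left-lcm gives L₀, ord ≤ 4.
L = (176 + 256·x + 128·x^2)·Dx + (144 + 400·x + 384·x^2 + 128·x^3)·Dx^2 + (11 + 16·x + 8·x^2)·Dx^3 + (9 + 25·x + 24·x^2 + 8·x^3)·Dx^4  (order 4).
h: a_k = 1, -1, -15/2, -1/3, 131/12, -1/5, -497/90, -1/7, 4411/2520, …
ICs: h(0) = 1, h′(0) = -1, h′′(0) = -15, h′′′(0) = -2.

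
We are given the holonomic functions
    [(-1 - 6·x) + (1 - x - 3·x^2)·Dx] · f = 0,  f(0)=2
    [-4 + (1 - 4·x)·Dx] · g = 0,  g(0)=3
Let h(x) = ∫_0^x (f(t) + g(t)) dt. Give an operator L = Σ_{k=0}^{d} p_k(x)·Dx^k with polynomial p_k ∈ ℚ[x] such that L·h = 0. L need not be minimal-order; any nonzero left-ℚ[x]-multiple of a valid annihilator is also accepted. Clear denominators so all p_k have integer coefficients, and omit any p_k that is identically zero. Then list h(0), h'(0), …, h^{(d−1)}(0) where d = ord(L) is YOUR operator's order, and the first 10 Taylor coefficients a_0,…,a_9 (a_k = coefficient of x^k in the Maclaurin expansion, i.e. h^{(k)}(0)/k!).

f: a_k = 2, 2, 8, 14, 38, 80, 194, 434, 1016, 2318, …
g: a_k = 3, 12, 48, 192, 768, 3072, 12288, 49152, 196608, 786432, …
Weyl lclm of L_f,L_g ⇒ L₀ (ord ≤ 2).
Integrate: L := L₀·Dx.
L = (-72·x + 72·x^2 - 96·x^3)·Dx + (8 - 6·x - 66·x^2 + 112·x^3 - 192·x^4)·Dx^2 + (-1 + 7·x - 15·x^2 + 10·x^3 + 20·x^4 - 48·x^5)·Dx^3  (order 3).
h: a_k = 0, 5, 7, 56/3, 103/2, 806/5, 1576/3, 12482/7, 24793/4, 197624/9, …
ICs: h(0) = 0, h′(0) = 5, h′′(0) = 14.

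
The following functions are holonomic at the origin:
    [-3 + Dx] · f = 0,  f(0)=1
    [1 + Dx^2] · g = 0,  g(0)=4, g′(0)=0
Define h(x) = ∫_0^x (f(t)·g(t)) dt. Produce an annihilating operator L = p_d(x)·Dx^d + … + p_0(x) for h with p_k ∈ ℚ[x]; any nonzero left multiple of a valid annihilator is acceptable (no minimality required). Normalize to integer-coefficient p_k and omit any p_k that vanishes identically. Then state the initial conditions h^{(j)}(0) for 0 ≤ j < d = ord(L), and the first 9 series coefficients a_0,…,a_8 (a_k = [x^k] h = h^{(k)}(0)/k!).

f: a_k = 1, 3, 9/2, 9/2, 27/8, 81/40, 81/80, 243/560, 729/4480, …
g: a_k = 4, 0, -2, 0, 1/6, 0, -1/180, 0, 1/10080, …
h₀=f·g: eliminate ⇒ L₀, order ≤ 1·2.
h=∫₀ˣh₀: take L = L₀·Dx.
L = 10·Dx - 6·Dx^2 + Dx^3  (order 3).
h: a_k = 0, 4, 6, 16/3, 3, 14/15, -1/15, -88/315, -83/420, …
ICs: h(0) = 0, h′(0) = 4, h′′(0) = 12.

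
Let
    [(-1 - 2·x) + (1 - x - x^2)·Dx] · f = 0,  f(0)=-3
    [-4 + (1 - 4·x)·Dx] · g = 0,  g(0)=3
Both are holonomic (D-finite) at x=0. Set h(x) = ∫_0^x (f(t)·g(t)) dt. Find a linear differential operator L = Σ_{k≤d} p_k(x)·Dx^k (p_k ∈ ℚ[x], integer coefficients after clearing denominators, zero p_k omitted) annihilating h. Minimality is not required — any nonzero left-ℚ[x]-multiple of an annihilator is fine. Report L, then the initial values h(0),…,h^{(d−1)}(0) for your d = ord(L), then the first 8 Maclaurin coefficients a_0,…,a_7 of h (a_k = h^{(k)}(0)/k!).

f: a_k = -3, -3, -6, -9, -15, -24, -39, -63, …
g: a_k = 3, 12, 48, 192, 768, 3072, 12288, 49152, …
Product ⇒ symmetric product L₀, ord ≤ 1.
h=∫₀ˣh₀: take L = L₀·Dx.
L = (-5 + 6·x + 12·x^2)·Dx + (1 - 5·x + 3·x^2 + 4·x^3)·Dx^2  (order 2).
h: a_k = 0, -9, -45/2, -66, -819/4, -3321/5, -2226, -53541/7, …
ICs: h(0) = 0, h′(0) = -9.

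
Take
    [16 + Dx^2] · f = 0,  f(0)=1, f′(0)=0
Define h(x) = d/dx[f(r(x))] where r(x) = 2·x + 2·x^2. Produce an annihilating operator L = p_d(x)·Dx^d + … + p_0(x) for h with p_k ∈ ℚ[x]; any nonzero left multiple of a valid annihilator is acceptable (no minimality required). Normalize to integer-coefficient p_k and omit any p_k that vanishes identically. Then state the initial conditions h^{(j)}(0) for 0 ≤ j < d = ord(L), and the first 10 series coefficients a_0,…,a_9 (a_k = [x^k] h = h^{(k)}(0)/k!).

L = (76 + 512·x + 1536·x^2 + 2048·x^3 + 1024·x^4) + (-6 - 12·x)·Dx + (1 + 4·x + 4·x^2)·Dx^2  (order 2).
h: a_k = 0, -64, -192, 1664/3, 10240/3, 59392/15, -157696/15, -12283904/315, -1245184/35, 167084032/2835, …
ICs: h(0) = 0, h′(0) = -64.

f: a_k = 1, 0, -8, 0, 32/3, 0, -256/45, 0, 512/315, 0, …
h₀=f(r): pull back L_f along r ⇒ L₀.
Differentiate: ansatz ord ≤ ord L₀ ⇒ L.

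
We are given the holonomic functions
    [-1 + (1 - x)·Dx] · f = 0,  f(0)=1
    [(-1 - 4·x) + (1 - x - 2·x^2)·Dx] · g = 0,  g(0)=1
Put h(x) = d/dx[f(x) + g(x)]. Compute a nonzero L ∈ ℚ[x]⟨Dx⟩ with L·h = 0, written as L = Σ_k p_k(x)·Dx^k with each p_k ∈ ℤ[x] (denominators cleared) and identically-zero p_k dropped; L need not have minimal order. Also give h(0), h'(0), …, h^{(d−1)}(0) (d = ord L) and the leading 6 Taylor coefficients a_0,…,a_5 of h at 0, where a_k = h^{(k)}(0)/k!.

L = (-6 - 48·x - 96·x^3 + 24·x^4) + (6 + 18·x - 12·x^2 + 24·x^3 - 90·x^4 + 24·x^5)·Dx + (-1 + 2·x - 5·x^2 + 12·x^3 + 2·x^4 - 14·x^5 + 4·x^6)·Dx^2  (order 2).
h: a_k = 2, 8, 18, 48, 110, 264, …
ICs: h(0) = 2, h′(0) = 8.

f: a_k = 1, 1, 1, 1, 1, 1, …
g: a_k = 1, 1, 3, 5, 11, 21, …
Weyl lclm of L_f,L_g ⇒ L₀ (ord ≤ 2).
Derive L from L₀ (diff closure).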